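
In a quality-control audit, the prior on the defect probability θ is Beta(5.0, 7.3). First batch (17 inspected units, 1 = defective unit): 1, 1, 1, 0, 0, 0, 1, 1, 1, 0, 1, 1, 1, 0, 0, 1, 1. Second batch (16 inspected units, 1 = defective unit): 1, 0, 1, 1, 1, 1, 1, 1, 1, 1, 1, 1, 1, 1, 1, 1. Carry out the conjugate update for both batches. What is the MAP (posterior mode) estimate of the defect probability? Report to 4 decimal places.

0.6928

The Beta prior is conjugate to a Binomial/Bernoulli likelihood; the update adds successes to α and failures to β.
After batch 1: Beta(5.0+11, 7.3+6) = Beta(16.0, 13.3).
After batch 2: Beta(16.0+15, 13.3+1) = Beta(31.0, 14.3).
Mode of Beta(a,b) for a,b>1 is (a−1)/(a+b−2) = 30.0/43.3 = 0.6928.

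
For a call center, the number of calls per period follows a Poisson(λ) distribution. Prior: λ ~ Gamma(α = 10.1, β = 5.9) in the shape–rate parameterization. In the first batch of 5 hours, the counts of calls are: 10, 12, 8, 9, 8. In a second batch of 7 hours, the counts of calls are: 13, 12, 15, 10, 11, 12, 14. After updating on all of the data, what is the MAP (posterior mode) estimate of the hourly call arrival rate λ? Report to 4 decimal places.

7.9944

With a Gamma(shape α, rate β) prior, the Poisson likelihood is conjugate: the posterior is Gamma(α + ΣXᵢ, β + n).
Batch 1: sum of counts S = 47 over n = 5 hours.
After batch 1: Gamma(α+S, β+n) = Gamma(10.1+47, 5.9+5) = Gamma(57.1, 10.9).
Batch 2: sum of counts S = 87 over n = 7 hours.
After batch 2: Gamma(α+S, β+n) = Gamma(57.1+87, 10.9+7) = Gamma(144.1, 17.9).
Mode of Gamma(α,β) for α≥1 is (α−1)/β = 143.1/17.9 = 7.9944.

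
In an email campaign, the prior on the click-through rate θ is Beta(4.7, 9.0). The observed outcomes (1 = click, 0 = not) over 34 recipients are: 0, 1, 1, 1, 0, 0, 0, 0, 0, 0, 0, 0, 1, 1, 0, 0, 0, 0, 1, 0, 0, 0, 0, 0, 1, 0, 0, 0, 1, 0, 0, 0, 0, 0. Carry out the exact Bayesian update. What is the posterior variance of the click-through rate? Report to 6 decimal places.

0.004011

The Beta prior is conjugate to a Binomial/Bernoulli likelihood; the update adds successes to α and failures to β.
Posterior: Beta(α+k, β+n−k) = Beta(4.7+8, 9.0+26) = Beta(12.7, 35.0).
Var = αβ/((α+β)²(α+β+1)) = 12.7·35.0/(47.7²·48.7) = 0.004011.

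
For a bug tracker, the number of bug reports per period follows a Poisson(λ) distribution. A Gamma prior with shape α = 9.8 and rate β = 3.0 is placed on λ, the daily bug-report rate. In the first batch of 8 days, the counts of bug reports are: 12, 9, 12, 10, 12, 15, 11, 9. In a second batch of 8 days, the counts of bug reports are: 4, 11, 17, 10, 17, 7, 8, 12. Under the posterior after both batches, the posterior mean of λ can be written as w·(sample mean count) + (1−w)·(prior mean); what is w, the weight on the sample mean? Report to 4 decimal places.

With a Gamma(shape α, rate β) prior, the Poisson likelihood is conjugate: the posterior is Gamma(α + ΣXᵢ, β + n).
Total number of days: n = 8 + 8 = 16.
Posterior mean = (α₀+S)/(β₀+n) = [n/(β₀+n)]·(S/n) + [β₀/(β₀+n)]·(α₀/β₀), so only n and β₀ enter the weight.
Weight on data w = n/(β₀+n) = 16/(3.0+16) = 16/19.0 = 0.8421.

0.8421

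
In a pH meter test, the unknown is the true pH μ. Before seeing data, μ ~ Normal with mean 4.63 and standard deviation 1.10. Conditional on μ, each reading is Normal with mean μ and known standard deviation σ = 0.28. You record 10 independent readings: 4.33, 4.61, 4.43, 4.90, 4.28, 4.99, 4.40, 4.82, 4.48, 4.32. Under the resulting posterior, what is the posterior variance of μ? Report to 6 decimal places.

0.007790

For Normal data with known variance σ², a Normal(μ₀, σ₀²) prior on μ is conjugate. Posterior precision = 1/σ₀² + n/σ²; posterior mean is the precision-weighted average of μ₀ and x̄.
σ₀² = 1.10² = 1.21, σ² = 0.28² = 0.0784; σ² + n·σ₀² = 0.0784 + 10·1.21 = 12.1784.
Posterior precision = 1/σ₀² + n/σ² = 1/1.21 + 10/0.0784 = (σ² + n·σ₀²)/(σ₀²σ²) = 12.1784/(1.21·0.0784); posterior variance σₙ² = σ₀²σ²/(σ² + n·σ₀²) = 1.21·0.0784/12.1784 = 0.007790.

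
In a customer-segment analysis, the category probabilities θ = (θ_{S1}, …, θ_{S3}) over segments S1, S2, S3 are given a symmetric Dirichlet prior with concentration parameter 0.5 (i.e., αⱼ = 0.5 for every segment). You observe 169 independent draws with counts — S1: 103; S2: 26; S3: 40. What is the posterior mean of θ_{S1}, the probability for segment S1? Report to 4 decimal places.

0.6070

The Dirichlet prior is conjugate to the Multinomial likelihood: each posterior αⱼ = prior αⱼ + observed count nⱼ.
Posterior concentration: (103.5, 26.5, 40.5), total = 170.5.
E[θ_{S1}|data] = α_{S1}/Σα = 103.5/170.5 = 0.6070.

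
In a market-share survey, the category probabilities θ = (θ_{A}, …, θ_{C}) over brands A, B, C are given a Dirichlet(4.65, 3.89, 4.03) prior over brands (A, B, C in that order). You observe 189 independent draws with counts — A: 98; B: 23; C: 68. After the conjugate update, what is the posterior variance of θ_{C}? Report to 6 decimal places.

0.001134

The Dirichlet prior is conjugate to the Multinomial likelihood: each posterior αⱼ = prior αⱼ + observed count nⱼ.
Posterior concentration: (102.65, 26.89, 72.03), total = 201.57.
Var[θ_j] = α_j(Σα−α_j)/((Σα)²(Σα+1)) = 72.03·129.54/(201.57²·202.57) = 0.001134.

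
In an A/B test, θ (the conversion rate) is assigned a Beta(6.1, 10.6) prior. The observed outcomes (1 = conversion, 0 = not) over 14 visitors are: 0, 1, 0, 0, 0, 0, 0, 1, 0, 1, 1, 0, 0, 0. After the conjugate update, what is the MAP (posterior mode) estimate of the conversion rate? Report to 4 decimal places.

0.3171

The Beta prior is conjugate to a Binomial/Bernoulli likelihood; the update adds successes to α and failures to β.
Posterior: Beta(α+k, β+n−k) = Beta(6.1+4, 10.6+10) = Beta(10.1, 20.6).
Mode of Beta(a,b) for a,b>1 is (a−1)/(a+b−2) = 9.1/28.7 = 0.3171.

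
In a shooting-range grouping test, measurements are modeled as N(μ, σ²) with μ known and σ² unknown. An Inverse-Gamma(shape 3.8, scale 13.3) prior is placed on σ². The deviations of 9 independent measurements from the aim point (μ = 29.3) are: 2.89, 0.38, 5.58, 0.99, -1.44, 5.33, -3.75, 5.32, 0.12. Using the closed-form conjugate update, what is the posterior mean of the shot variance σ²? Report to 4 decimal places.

9.5942

With known mean μ and an Inverse-Gamma(α, β) prior on σ², the Normal likelihood is conjugate: posterior is Inv-Gamma(α + n/2, β + Σ(xᵢ−μ)²/2).
Σ(xᵢ−μ)² = (2.89)² + (0.38)² + (5.58)² + (0.99)² + (-1.44)² + (5.33)² + (-3.75)² + (5.32)² + (0.12)² = 113.4748.
Posterior: Inv-Gamma(3.8 + 9/2, 13.3 + 113.4748/2) = Inv-Gamma(8.30, 70.03740).
E[σ²|data] = β/(α−1) = 70.03740/7.30 = 9.5942.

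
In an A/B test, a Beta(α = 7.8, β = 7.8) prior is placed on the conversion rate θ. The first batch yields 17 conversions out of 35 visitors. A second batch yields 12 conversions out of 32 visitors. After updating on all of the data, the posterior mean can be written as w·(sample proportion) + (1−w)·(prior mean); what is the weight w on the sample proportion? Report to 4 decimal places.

The Beta prior is conjugate to a Binomial/Bernoulli likelihood; the update adds successes to α and failures to β.
Total number of visitors: n = 35 + 32 = 67.
Posterior mean = (α₀+k)/(α₀+β₀+n) = [n/(α₀+β₀+n)]·(k/n) + [(α₀+β₀)/(α₀+β₀+n)]·α₀/(α₀+β₀), so only n and the prior enter the weight.
The weight on the data is w = n/(α₀+β₀+n) = 67/(7.8+7.8+67) = 67/82.6 = 0.8111.

0.8111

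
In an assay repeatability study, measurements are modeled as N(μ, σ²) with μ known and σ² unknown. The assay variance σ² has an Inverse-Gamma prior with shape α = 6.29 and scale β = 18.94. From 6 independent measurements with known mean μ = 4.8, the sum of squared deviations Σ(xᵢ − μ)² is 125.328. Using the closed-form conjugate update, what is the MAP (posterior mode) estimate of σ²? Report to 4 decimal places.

7.9304

With known mean μ and an Inverse-Gamma(α, β) prior on σ², the Normal likelihood is conjugate: posterior is Inv-Gamma(α + n/2, β + Σ(xᵢ−μ)²/2).
Posterior: Inv-Gamma(6.29 + 6/2, 18.94 + 125.328/2) = Inv-Gamma(9.29, 81.6040).
Mode = β/(α+1) = 81.6040/10.29 = 7.9304.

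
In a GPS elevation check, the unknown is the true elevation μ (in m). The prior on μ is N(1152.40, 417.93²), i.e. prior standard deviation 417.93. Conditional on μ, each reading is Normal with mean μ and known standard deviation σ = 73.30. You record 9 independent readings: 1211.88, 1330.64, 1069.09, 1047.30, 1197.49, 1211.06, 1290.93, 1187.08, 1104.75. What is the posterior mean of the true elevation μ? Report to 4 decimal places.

For Normal data with known variance σ², a Normal(μ₀, σ₀²) prior on μ is conjugate. Posterior precision = 1/σ₀² + n/σ²; posterior mean is the precision-weighted average of μ₀ and x̄.
Σxᵢ = 1211.88 + 1330.64 + 1069.09 + 1047.30 + 1197.49 + 1211.06 + 1290.93 + 1187.08 + 1104.75 = 10650.22, so n·x̄ = 10650.22.
σ₀² = 417.93² = 174665.4849, σ² = 73.30² = 5372.89; σ² + n·σ₀² = 5372.89 + 9·174665.4849 = 1577362.2541.
Posterior mean = (μ₀/σ₀² + n·x̄/σ²)/(1/σ₀² + n/σ²) = (σ²·μ₀ + σ₀²·n·x̄)/(σ² + n·σ₀²) = (5372.89·1152.40 + 174665.4849·10650.22)/1577362.2541 = 1866417559.027678/1577362.2541 = 1183.2523.

1183.2523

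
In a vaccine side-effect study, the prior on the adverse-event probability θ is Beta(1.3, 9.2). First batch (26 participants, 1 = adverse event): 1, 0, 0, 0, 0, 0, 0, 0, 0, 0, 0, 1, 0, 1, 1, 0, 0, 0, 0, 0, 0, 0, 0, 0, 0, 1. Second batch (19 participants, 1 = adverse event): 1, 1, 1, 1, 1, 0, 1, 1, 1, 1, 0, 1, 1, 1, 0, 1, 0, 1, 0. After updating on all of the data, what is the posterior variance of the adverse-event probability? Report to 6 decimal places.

0.004106

The Beta prior is conjugate to a Binomial/Bernoulli likelihood; the update adds successes to α and failures to β.
After batch 1: Beta(1.3+5, 9.2+21) = Beta(6.3, 30.2).
After batch 2: Beta(6.3+14, 30.2+5) = Beta(20.3, 35.2).
Var = αβ/((α+β)²(α+β+1)) = 20.3·35.2/(55.5²·56.5) = 0.004106.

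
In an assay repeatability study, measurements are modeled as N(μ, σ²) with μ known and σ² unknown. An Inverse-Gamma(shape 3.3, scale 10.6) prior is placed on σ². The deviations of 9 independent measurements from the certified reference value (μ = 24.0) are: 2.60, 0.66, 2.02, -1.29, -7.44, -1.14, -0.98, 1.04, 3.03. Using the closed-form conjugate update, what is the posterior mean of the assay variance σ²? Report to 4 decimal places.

With known mean μ and an Inverse-Gamma(α, β) prior on σ², the Normal likelihood is conjugate: posterior is Inv-Gamma(α + n/2, β + Σ(xᵢ−μ)²/2).
Σ(xᵢ−μ)² = (2.60)² + (0.66)² + (2.02)² + (-1.29)² + (-7.44)² + (-1.14)² + (-0.98)² + (1.04)² + (3.03)² = 80.8162.
Posterior: Inv-Gamma(3.3 + 9/2, 10.6 + 80.8162/2) = Inv-Gamma(7.80, 51.00810).
E[σ²|data] = β/(α−1) = 51.00810/6.80 = 7.5012.

7.5012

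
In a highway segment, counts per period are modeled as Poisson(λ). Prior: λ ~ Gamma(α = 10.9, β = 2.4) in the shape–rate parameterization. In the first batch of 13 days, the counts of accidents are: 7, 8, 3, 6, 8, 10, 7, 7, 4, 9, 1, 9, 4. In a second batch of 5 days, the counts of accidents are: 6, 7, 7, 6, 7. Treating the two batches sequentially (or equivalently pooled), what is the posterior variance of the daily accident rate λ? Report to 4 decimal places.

0.3049

With a Gamma(shape α, rate β) prior, the Poisson likelihood is conjugate: the posterior is Gamma(α + ΣXᵢ, β + n).
Batch 1: sum of counts S = 83 over n = 13 days.
After batch 1: Gamma(α+S, β+n) = Gamma(10.9+83, 2.4+13) = Gamma(93.9, 15.4).
Batch 2: sum of counts S = 33 over n = 5 days.
After batch 2: Gamma(α+S, β+n) = Gamma(93.9+33, 15.4+5) = Gamma(126.9, 20.4).
Var = α/β² = 126.9/20.4² = 0.3049.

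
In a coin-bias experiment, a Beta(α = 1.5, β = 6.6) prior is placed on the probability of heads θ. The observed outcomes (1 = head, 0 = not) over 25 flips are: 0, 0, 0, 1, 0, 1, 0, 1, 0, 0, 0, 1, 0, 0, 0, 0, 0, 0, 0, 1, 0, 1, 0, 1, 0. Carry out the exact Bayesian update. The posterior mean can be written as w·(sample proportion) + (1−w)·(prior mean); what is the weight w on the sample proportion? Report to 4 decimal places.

0.7553

The Beta prior is conjugate to a Binomial/Bernoulli likelihood; the update adds successes to α and failures to β.
Posterior mean = (α₀+k)/(α₀+β₀+n) = [n/(α₀+β₀+n)]·(k/n) + [(α₀+β₀)/(α₀+β₀+n)]·α₀/(α₀+β₀), so only n and the prior enter the weight.
The weight on the data is w = n/(α₀+β₀+n) = 25/(1.5+6.6+25) = 25/33.1 = 0.7553.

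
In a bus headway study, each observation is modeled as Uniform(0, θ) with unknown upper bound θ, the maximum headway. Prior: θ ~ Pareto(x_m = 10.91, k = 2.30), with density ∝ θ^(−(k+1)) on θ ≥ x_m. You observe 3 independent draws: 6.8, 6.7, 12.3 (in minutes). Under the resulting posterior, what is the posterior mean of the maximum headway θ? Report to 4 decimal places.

15.1605

A Pareto(scale x_m, shape k) prior on the upper bound θ of Uniform(0, θ) is conjugate: posterior is Pareto(max(x_m, max xᵢ), k + n).
Sample maximum = 12.3; prior scale x_m = 10.91 → posterior scale = max = 12.30.
Posterior shape = 2.30 + 3 = 5.30.
E[θ|data] = k·x_m/(k−1) = 5.30·12.30/4.30 = 15.1605.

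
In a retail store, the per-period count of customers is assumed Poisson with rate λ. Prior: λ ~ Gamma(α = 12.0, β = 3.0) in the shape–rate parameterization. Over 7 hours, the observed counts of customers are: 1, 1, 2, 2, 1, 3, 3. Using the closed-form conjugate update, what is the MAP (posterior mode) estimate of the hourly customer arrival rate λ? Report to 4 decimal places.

With a Gamma(shape α, rate β) prior, the Poisson likelihood is conjugate: the posterior is Gamma(α + ΣXᵢ, β + n).
Sum of counts S = 13 over n = 7 hours.
Posterior: Gamma(α+S, β+n) = Gamma(12.0+13, 3.0+7) = Gamma(25.0, 10.0).
Mode of Gamma(α,β) for α≥1 is (α−1)/β = 24.0/10.0 = 2.4000.

2.4000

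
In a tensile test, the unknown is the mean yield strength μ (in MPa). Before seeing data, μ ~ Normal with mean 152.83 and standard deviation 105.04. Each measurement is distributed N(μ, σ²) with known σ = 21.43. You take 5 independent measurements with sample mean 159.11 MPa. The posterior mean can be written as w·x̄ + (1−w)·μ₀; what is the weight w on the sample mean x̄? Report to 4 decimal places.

0.9917

For Normal data with known variance σ², a Normal(μ₀, σ₀²) prior on μ is conjugate. Posterior precision = 1/σ₀² + n/σ²; posterior mean is the precision-weighted average of μ₀ and x̄.
σ₀² = 105.04² = 11033.4016, σ² = 21.43² = 459.2449. Prior precision 1/σ₀² = 1/11033.4016; data precision n/σ² = 5/459.2449.
w = (n/σ²)/(1/σ₀² + n/σ²) = n·σ₀²/(σ² + n·σ₀²) = 5·11033.4016/(459.2449 + 5·11033.4016) = 55167.008/55626.2529 = 0.9917.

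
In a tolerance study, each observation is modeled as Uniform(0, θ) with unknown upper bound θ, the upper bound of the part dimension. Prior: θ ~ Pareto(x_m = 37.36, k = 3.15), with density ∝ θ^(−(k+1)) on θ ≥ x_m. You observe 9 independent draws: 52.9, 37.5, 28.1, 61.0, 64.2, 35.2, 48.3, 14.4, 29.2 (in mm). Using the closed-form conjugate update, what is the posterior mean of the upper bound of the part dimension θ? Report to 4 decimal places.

A Pareto(scale x_m, shape k) prior on the upper bound θ of Uniform(0, θ) is conjugate: posterior is Pareto(max(x_m, max xᵢ), k + n).
Sample maximum = 64.2; prior scale x_m = 37.36 → posterior scale = max = 64.20.
Posterior shape = 3.15 + 9 = 12.15.
E[θ|data] = k·x_m/(k−1) = 12.15·64.20/11.15 = 69.9578.

69.9578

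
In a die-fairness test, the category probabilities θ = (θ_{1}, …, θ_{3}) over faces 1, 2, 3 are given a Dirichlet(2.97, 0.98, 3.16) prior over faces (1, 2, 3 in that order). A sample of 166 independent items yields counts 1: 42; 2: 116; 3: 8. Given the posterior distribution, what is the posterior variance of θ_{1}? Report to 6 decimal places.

The Dirichlet prior is conjugate to the Multinomial likelihood: each posterior αⱼ = prior αⱼ + observed count nⱼ.
Posterior concentration: (44.97, 116.98, 11.16), total = 173.11.
Var[θ_j] = α_j(Σα−α_j)/((Σα)²(Σα+1)) = 44.97·128.14/(173.11²·174.11) = 0.001104.

0.001104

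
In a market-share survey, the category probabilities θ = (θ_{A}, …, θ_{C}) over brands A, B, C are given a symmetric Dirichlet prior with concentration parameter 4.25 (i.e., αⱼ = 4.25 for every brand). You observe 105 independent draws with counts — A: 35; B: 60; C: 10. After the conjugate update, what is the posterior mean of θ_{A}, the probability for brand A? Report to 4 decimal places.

0.3333

The Dirichlet prior is conjugate to the Multinomial likelihood: each posterior αⱼ = prior αⱼ + observed count nⱼ.
Posterior concentration: (39.25, 64.25, 14.25), total = 117.75.
E[θ_{A}|data] = α_{A}/Σα = 39.25/117.75 = 0.3333.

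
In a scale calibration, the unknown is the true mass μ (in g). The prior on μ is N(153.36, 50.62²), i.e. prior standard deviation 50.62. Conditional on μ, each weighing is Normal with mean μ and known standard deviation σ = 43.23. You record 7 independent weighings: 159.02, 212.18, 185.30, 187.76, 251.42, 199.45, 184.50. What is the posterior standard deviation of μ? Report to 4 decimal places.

For Normal data with known variance σ², a Normal(μ₀, σ₀²) prior on μ is conjugate. Posterior precision = 1/σ₀² + n/σ²; posterior mean is the precision-weighted average of μ₀ and x̄.
σ₀² = 50.62² = 2562.3844, σ² = 43.23² = 1868.8329; σ² + n·σ₀² = 1868.8329 + 7·2562.3844 = 19805.5237.
Posterior precision = 1/σ₀² + n/σ² = 1/2562.3844 + 7/1868.8329 = (σ² + n·σ₀²)/(σ₀²σ²) = 19805.5237/(2562.3844·1868.8329); posterior variance σₙ² = σ₀²σ²/(σ² + n·σ₀²) = 2562.3844·1868.8329/19805.5237 = 241.784481.
Posterior SD = √σₙ² = √(2562.3844·1868.8329/19805.5237) = 15.5494.

15.5494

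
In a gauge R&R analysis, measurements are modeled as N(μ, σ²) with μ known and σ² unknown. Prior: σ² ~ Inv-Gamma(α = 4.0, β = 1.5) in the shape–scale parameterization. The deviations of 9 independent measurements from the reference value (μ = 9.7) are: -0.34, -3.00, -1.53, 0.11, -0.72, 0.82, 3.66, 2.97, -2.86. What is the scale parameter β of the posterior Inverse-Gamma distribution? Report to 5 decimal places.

23.02775

With known mean μ and an Inverse-Gamma(α, β) prior on σ², the Normal likelihood is conjugate: posterior is Inv-Gamma(α + n/2, β + Σ(xᵢ−μ)²/2).
Σ(xᵢ−μ)² = (-0.34)² + (-3.00)² + (-1.53)² + (0.11)² + (-0.72)² + (0.82)² + (3.66)² + (2.97)² + (-2.86)² = 43.0555.
Posterior: Inv-Gamma(4.0 + 9/2, 1.5 + 43.0555/2) = Inv-Gamma(8.50, 23.02775).
Posterior β = 23.02775.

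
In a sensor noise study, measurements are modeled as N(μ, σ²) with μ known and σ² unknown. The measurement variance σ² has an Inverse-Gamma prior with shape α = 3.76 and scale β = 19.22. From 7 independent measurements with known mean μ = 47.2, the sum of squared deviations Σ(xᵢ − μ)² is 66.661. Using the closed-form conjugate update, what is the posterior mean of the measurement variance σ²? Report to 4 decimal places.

With known mean μ and an Inverse-Gamma(α, β) prior on σ², the Normal likelihood is conjugate: posterior is Inv-Gamma(α + n/2, β + Σ(xᵢ−μ)²/2).
Posterior: Inv-Gamma(3.76 + 7/2, 19.22 + 66.661/2) = Inv-Gamma(7.26, 52.5505).
E[σ²|data] = β/(α−1) = 52.5505/6.26 = 8.3946.

8.3946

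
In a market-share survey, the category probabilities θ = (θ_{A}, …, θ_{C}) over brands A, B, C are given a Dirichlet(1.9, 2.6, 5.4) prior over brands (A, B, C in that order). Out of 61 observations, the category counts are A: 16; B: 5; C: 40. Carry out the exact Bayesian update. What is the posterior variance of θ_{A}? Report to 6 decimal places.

The Dirichlet prior is conjugate to the Multinomial likelihood: each posterior αⱼ = prior αⱼ + observed count nⱼ.
Posterior concentration: (17.9, 7.6, 45.4), total = 70.9.
Var[θ_j] = α_j(Σα−α_j)/((Σα)²(Σα+1)) = 17.9·53.0/(70.9²·71.9) = 0.002625.

0.002625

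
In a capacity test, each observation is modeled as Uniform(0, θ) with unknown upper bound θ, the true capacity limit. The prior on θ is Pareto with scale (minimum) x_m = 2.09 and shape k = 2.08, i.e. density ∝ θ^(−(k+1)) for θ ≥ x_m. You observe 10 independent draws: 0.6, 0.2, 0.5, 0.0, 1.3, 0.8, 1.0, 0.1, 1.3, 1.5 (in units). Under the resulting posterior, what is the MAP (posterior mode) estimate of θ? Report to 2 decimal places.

A Pareto(scale x_m, shape k) prior on the upper bound θ of Uniform(0, θ) is conjugate: posterior is Pareto(max(x_m, max xᵢ), k + n).
Sample maximum = 1.5; prior scale x_m = 2.09 → posterior scale = max = 2.09.
Posterior shape = 2.08 + 10 = 12.08.
The Pareto density is decreasing on [x_m, ∞), so the mode is x_m = 2.09.

2.09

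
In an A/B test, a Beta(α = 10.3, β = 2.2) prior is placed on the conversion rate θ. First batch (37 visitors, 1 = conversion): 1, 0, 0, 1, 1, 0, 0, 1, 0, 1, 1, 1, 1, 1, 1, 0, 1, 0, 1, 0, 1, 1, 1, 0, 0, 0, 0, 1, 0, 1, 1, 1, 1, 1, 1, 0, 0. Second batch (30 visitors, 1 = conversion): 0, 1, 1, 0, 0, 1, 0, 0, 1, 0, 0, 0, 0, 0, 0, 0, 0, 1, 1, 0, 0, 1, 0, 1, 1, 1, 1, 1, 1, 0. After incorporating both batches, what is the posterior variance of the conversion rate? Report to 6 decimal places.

The Beta prior is conjugate to a Binomial/Bernoulli likelihood; the update adds successes to α and failures to β.
After batch 1: Beta(10.3+22, 2.2+15) = Beta(32.3, 17.2).
After batch 2: Beta(32.3+13, 17.2+17) = Beta(45.3, 34.2).
Var = αβ/((α+β)²(α+β+1)) = 45.3·34.2/(79.5²·80.5) = 0.003045.

0.003045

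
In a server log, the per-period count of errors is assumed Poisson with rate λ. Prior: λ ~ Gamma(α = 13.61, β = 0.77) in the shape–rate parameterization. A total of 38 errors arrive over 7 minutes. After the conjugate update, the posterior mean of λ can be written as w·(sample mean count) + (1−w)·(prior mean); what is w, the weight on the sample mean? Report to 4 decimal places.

0.9009

With a Gamma(shape α, rate β) prior, the Poisson likelihood is conjugate: the posterior is Gamma(α + ΣXᵢ, β + n).
Posterior mean = (α₀+S)/(β₀+n) = [n/(β₀+n)]·(S/n) + [β₀/(β₀+n)]·(α₀/β₀), so only n and β₀ enter the weight.
Weight on data w = n/(β₀+n) = 7/(0.77+7) = 7/7.77 = 0.9009.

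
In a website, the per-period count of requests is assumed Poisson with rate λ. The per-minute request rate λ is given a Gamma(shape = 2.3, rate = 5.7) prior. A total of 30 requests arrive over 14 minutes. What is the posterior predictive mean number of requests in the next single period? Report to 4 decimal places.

With a Gamma(shape α, rate β) prior, the Poisson likelihood is conjugate: the posterior is Gamma(α + ΣXᵢ, β + n).
Posterior: Gamma(α+S, β+n) = Gamma(2.3+30, 5.7+14) = Gamma(32.3, 19.7).
The predictive distribution for one future period is NegBinom with mean α/β = 1.6396.

1.6396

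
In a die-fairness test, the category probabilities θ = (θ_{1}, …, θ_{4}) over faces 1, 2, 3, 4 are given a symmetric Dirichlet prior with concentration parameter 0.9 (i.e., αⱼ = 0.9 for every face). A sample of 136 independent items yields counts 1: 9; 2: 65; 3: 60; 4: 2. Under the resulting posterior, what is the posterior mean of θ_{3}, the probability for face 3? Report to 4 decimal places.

The Dirichlet prior is conjugate to the Multinomial likelihood: each posterior αⱼ = prior αⱼ + observed count nⱼ.
Posterior concentration: (9.9, 65.9, 60.9, 2.9), total = 139.6.
E[θ_{3}|data] = α_{3}/Σα = 60.9/139.6 = 0.4362.

0.4362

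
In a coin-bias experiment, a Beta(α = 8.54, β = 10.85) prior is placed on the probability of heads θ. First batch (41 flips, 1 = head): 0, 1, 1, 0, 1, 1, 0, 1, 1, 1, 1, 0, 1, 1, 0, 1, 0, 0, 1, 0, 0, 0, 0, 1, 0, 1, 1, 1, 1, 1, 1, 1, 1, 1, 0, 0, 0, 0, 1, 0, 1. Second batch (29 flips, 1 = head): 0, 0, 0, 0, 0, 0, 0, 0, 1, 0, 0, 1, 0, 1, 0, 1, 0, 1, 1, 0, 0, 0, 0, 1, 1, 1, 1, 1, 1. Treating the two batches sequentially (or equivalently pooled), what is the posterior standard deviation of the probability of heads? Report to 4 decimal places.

0.0526

The Beta prior is conjugate to a Binomial/Bernoulli likelihood; the update adds successes to α and failures to β.
After batch 1: Beta(8.54+24, 10.85+17) = Beta(32.54, 27.85).
After batch 2: Beta(32.54+12, 27.85+17) = Beta(44.54, 44.85).
Var = αβ/((α+β)²(α+β+1)) = 44.54·44.85/(89.39²·90.39) = 0.00276576; SD = √0.00276576 = 0.0526.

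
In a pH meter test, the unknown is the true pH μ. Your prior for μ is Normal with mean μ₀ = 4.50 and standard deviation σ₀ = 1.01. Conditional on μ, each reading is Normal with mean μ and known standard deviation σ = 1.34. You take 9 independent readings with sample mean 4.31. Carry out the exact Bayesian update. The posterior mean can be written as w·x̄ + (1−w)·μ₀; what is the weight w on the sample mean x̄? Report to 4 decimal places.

0.8364

For Normal data with known variance σ², a Normal(μ₀, σ₀²) prior on μ is conjugate. Posterior precision = 1/σ₀² + n/σ²; posterior mean is the precision-weighted average of μ₀ and x̄.
σ₀² = 1.01² = 1.0201, σ² = 1.34² = 1.7956. Prior precision 1/σ₀² = 1/1.0201; data precision n/σ² = 9/1.7956.
w = (n/σ²)/(1/σ₀² + n/σ²) = n·σ₀²/(σ² + n·σ₀²) = 9·1.0201/(1.7956 + 9·1.0201) = 9.1809/10.9765 = 0.8364.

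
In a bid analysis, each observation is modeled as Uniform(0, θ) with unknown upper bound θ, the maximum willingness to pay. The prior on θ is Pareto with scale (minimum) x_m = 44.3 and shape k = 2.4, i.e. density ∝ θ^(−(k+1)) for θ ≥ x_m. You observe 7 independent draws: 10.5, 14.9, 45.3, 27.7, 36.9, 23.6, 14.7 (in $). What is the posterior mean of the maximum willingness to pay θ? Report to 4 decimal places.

A Pareto(scale x_m, shape k) prior on the upper bound θ of Uniform(0, θ) is conjugate: posterior is Pareto(max(x_m, max xᵢ), k + n).
Sample maximum = 45.3; prior scale x_m = 44.3 → posterior scale = max = 45.3.
Posterior shape = 2.4 + 7 = 9.4.
E[θ|data] = k·x_m/(k−1) = 9.4·45.3/8.4 = 50.6929.

50.6929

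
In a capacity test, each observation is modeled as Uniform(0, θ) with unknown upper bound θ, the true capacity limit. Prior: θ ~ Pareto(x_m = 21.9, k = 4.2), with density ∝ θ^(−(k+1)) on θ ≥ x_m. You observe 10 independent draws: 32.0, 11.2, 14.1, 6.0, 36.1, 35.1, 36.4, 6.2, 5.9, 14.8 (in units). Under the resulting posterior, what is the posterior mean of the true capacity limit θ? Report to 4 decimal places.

A Pareto(scale x_m, shape k) prior on the upper bound θ of Uniform(0, θ) is conjugate: posterior is Pareto(max(x_m, max xᵢ), k + n).
Sample maximum = 36.4; prior scale x_m = 21.9 → posterior scale = max = 36.4.
Posterior shape = 4.2 + 10 = 14.2.
E[θ|data] = k·x_m/(k−1) = 14.2·36.4/13.2 = 39.1576.

39.1576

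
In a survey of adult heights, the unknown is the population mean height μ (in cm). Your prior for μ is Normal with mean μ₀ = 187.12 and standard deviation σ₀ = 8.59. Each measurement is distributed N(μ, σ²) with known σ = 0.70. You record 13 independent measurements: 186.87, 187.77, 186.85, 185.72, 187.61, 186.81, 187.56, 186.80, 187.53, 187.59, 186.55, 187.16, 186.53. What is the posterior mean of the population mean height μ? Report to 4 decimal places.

187.0270

For Normal data with known variance σ², a Normal(μ₀, σ₀²) prior on μ is conjugate. Posterior precision = 1/σ₀² + n/σ²; posterior mean is the precision-weighted average of μ₀ and x̄.
Σxᵢ = 186.87 + 187.77 + 186.85 + 185.72 + 187.61 + 186.81 + 187.56 + 186.80 + 187.53 + 187.59 + 186.55 + 187.16 + 186.53 = 2431.35, so n·x̄ = 2431.35.
σ₀² = 8.59² = 73.7881, σ² = 0.70² = 0.49; σ² + n·σ₀² = 0.49 + 13·73.7881 = 959.7353.
Posterior mean = (μ₀/σ₀² + n·x̄/σ²)/(1/σ₀² + n/σ²) = (σ²·μ₀ + σ₀²·n·x̄)/(σ² + n·σ₀²) = (0.49·187.12 + 73.7881·2431.35)/959.7353 = 179496.385735/959.7353 = 187.0270.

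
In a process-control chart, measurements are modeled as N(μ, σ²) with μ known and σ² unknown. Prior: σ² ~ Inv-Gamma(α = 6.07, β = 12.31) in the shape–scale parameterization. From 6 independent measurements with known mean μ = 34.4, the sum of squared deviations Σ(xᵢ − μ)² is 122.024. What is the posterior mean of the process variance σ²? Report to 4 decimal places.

With known mean μ and an Inverse-Gamma(α, β) prior on σ², the Normal likelihood is conjugate: posterior is Inv-Gamma(α + n/2, β + Σ(xᵢ−μ)²/2).
Posterior: Inv-Gamma(6.07 + 6/2, 12.31 + 122.024/2) = Inv-Gamma(9.07, 73.3220).
E[σ²|data] = β/(α−1) = 73.3220/8.07 = 9.0857.

9.0857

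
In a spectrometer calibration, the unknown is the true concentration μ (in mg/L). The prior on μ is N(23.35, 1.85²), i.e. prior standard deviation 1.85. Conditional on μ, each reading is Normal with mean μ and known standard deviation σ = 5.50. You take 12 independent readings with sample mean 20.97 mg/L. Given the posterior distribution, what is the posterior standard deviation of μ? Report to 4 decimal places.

For Normal data with known variance σ², a Normal(μ₀, σ₀²) prior on μ is conjugate. Posterior precision = 1/σ₀² + n/σ²; posterior mean is the precision-weighted average of μ₀ and x̄.
σ₀² = 1.85² = 3.4225, σ² = 5.50² = 30.25; σ² + n·σ₀² = 30.25 + 12·3.4225 = 71.32.
Posterior precision = 1/σ₀² + n/σ² = 1/3.4225 + 12/30.25 = (σ² + n·σ₀²)/(σ₀²σ²) = 71.32/(3.4225·30.25); posterior variance σₙ² = σ₀²σ²/(σ² + n·σ₀²) = 3.4225·30.25/71.32 = 1.451635.
Posterior SD = √σₙ² = √(3.4225·30.25/71.32) = 1.2048.

1.2048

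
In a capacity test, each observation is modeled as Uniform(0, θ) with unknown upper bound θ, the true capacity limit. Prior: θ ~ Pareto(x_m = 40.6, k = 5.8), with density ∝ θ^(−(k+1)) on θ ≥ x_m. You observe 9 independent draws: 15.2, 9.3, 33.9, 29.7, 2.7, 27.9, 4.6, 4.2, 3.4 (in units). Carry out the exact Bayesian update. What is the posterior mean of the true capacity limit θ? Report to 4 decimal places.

A Pareto(scale x_m, shape k) prior on the upper bound θ of Uniform(0, θ) is conjugate: posterior is Pareto(max(x_m, max xᵢ), k + n).
Sample maximum = 33.9; prior scale x_m = 40.6 → posterior scale = max = 40.6.
Posterior shape = 5.8 + 9 = 14.8.
E[θ|data] = k·x_m/(k−1) = 14.8·40.6/13.8 = 43.5420.

43.5420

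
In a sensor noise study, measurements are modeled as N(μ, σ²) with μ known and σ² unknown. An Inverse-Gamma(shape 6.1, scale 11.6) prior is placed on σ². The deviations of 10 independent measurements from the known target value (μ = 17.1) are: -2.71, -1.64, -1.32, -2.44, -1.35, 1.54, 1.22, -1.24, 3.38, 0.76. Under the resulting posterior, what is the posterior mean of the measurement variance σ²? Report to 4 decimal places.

2.9778

With known mean μ and an Inverse-Gamma(α, β) prior on σ², the Normal likelihood is conjugate: posterior is Inv-Gamma(α + n/2, β + Σ(xᵢ−μ)²/2).
Σ(xᵢ−μ)² = (-2.71)² + (-1.64)² + (-1.32)² + (-2.44)² + (-1.35)² + (1.54)² + (1.22)² + (-1.24)² + (3.38)² + (0.76)² = 36.9518.
Posterior: Inv-Gamma(6.1 + 10/2, 11.6 + 36.9518/2) = Inv-Gamma(11.10, 30.07590).
E[σ²|data] = β/(α−1) = 30.07590/10.10 = 2.9778.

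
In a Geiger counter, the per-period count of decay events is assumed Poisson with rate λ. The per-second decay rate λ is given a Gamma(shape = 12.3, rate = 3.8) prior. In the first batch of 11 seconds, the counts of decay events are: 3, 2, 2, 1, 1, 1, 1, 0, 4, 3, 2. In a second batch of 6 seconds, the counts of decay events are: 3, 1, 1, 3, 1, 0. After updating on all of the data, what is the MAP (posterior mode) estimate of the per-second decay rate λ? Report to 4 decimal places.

With a Gamma(shape α, rate β) prior, the Poisson likelihood is conjugate: the posterior is Gamma(α + ΣXᵢ, β + n).
Batch 1: sum of counts S = 20 over n = 11 seconds.
After batch 1: Gamma(α+S, β+n) = Gamma(12.3+20, 3.8+11) = Gamma(32.3, 14.8).
Batch 2: sum of counts S = 9 over n = 6 seconds.
After batch 2: Gamma(α+S, β+n) = Gamma(32.3+9, 14.8+6) = Gamma(41.3, 20.8).
Mode of Gamma(α,β) for α≥1 is (α−1)/β = 40.3/20.8 = 1.9375.

1.9375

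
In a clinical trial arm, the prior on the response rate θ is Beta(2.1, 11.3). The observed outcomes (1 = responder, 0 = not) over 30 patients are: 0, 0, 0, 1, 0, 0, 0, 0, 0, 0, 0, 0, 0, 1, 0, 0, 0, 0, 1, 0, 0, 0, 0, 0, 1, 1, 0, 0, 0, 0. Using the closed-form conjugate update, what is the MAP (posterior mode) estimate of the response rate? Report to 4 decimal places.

0.1473

The Beta prior is conjugate to a Binomial/Bernoulli likelihood; the update adds successes to α and failures to β.
Posterior: Beta(α+k, β+n−k) = Beta(2.1+5, 11.3+25) = Beta(7.1, 36.3).
Mode of Beta(a,b) for a,b>1 is (a−1)/(a+b−2) = 6.1/41.4 = 0.1473.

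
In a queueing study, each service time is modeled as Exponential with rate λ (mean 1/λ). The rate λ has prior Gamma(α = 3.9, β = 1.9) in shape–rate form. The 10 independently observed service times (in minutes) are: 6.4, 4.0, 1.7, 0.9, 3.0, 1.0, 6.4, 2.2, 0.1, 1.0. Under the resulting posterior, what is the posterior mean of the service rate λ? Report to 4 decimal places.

With a Gamma(shape α, rate β) prior on the exponential rate λ, the posterior after n observations with total T = Σxᵢ is Gamma(α+n, β+T).
Sum of observations T = 26.7 minutes; n = 10.
Posterior: Gamma(3.9+10, 1.9+26.7) = Gamma(13.9, 28.6).
Posterior mean of λ = α/β = 13.9/28.6 = 0.4860.

0.4860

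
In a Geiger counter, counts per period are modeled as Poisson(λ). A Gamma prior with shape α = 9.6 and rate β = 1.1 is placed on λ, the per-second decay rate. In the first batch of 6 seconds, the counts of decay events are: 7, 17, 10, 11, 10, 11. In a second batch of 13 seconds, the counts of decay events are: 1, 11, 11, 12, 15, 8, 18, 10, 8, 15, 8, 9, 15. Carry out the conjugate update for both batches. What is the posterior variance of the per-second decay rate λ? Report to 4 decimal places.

With a Gamma(shape α, rate β) prior, the Poisson likelihood is conjugate: the posterior is Gamma(α + ΣXᵢ, β + n).
Batch 1: sum of counts S = 66 over n = 6 seconds.
After batch 1: Gamma(α+S, β+n) = Gamma(9.6+66, 1.1+6) = Gamma(75.6, 7.1).
Batch 2: sum of counts S = 141 over n = 13 seconds.
After batch 2: Gamma(α+S, β+n) = Gamma(75.6+141, 7.1+13) = Gamma(216.6, 20.1).
Var = α/β² = 216.6/20.1² = 0.5361.

0.5361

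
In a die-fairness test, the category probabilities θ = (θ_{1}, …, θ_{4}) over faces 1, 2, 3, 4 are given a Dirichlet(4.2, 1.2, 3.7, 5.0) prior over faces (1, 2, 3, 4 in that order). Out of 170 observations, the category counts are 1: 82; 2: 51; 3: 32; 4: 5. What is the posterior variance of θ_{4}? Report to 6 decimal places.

The Dirichlet prior is conjugate to the Multinomial likelihood: each posterior αⱼ = prior αⱼ + observed count nⱼ.
Posterior concentration: (86.2, 52.2, 35.7, 10.0), total = 184.1.
Var[θ_j] = α_j(Σα−α_j)/((Σα)²(Σα+1)) = 10.0·174.1/(184.1²·185.1) = 0.000278.

0.000278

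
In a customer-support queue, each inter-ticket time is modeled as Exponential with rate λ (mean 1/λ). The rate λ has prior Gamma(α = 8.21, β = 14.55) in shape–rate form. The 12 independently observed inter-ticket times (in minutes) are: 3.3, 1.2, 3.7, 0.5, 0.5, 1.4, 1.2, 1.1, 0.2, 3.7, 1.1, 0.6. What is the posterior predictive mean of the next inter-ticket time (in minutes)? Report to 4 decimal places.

With a Gamma(shape α, rate β) prior on the exponential rate λ, the posterior after n observations with total T = Σxᵢ is Gamma(α+n, β+T).
Sum of observations T = 18.5 minutes; n = 12.
Posterior: Gamma(8.21+12, 14.55+18.5) = Gamma(20.21, 33.05).
The predictive distribution for the next observation is Lomax; its mean is β/(α−1) = 33.05/19.21 = 1.7205.

1.7205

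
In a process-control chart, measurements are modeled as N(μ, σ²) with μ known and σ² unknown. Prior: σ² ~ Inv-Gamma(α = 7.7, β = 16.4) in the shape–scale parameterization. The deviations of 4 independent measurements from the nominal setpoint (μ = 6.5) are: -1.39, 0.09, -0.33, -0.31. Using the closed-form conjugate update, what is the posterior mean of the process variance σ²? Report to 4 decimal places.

2.0083

With known mean μ and an Inverse-Gamma(α, β) prior on σ², the Normal likelihood is conjugate: posterior is Inv-Gamma(α + n/2, β + Σ(xᵢ−μ)²/2).
Σ(xᵢ−μ)² = (-1.39)² + (0.09)² + (-0.33)² + (-0.31)² = 2.1452.
Posterior: Inv-Gamma(7.7 + 4/2, 16.4 + 2.1452/2) = Inv-Gamma(9.70, 17.47260).
E[σ²|data] = β/(α−1) = 17.47260/8.70 = 2.0083.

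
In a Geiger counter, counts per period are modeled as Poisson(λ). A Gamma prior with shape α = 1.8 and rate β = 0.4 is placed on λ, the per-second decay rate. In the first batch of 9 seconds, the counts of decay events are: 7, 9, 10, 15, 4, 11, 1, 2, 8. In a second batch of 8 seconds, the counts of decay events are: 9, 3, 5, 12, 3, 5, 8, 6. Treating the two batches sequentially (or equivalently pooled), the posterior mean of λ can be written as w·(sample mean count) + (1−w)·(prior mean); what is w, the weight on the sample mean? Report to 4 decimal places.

With a Gamma(shape α, rate β) prior, the Poisson likelihood is conjugate: the posterior is Gamma(α + ΣXᵢ, β + n).
Total number of seconds: n = 9 + 8 = 17.
Posterior mean = (α₀+S)/(β₀+n) = [n/(β₀+n)]·(S/n) + [β₀/(β₀+n)]·(α₀/β₀), so only n and β₀ enter the weight.
Weight on data w = n/(β₀+n) = 17/(0.4+17) = 17/17.4 = 0.9770.

0.9770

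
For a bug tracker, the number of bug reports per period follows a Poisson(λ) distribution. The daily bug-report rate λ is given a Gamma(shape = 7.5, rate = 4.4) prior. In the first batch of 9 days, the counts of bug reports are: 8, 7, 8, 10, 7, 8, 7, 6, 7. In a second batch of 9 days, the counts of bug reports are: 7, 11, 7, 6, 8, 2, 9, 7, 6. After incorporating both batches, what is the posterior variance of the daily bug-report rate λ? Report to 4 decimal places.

With a Gamma(shape α, rate β) prior, the Poisson likelihood is conjugate: the posterior is Gamma(α + ΣXᵢ, β + n).
Batch 1: sum of counts S = 68 over n = 9 days.
After batch 1: Gamma(α+S, β+n) = Gamma(7.5+68, 4.4+9) = Gamma(75.5, 13.4).
Batch 2: sum of counts S = 63 over n = 9 days.
After batch 2: Gamma(α+S, β+n) = Gamma(75.5+63, 13.4+9) = Gamma(138.5, 22.4).
Var = α/β² = 138.5/22.4² = 0.2760.

0.2760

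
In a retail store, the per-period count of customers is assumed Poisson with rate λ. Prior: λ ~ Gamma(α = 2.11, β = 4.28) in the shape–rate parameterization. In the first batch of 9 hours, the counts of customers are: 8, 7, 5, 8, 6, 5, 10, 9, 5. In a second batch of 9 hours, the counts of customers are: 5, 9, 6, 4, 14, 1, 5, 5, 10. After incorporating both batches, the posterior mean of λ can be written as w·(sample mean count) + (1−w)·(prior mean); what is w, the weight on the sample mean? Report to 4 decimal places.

With a Gamma(shape α, rate β) prior, the Poisson likelihood is conjugate: the posterior is Gamma(α + ΣXᵢ, β + n).
Total number of hours: n = 9 + 9 = 18.
Posterior mean = (α₀+S)/(β₀+n) = [n/(β₀+n)]·(S/n) + [β₀/(β₀+n)]·(α₀/β₀), so only n and β₀ enter the weight.
Weight on data w = n/(β₀+n) = 18/(4.28+18) = 18/22.28 = 0.8079.

0.8079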